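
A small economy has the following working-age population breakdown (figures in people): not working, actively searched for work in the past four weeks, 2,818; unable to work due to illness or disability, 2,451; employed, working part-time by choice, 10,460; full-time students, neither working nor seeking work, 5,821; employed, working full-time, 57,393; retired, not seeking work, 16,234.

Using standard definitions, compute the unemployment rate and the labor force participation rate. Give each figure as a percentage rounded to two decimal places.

Employed = 10,460 + 57,393 = 67,853.
Unemployed = 2,818.
Labor force = 67,853 + 2,818 = 70,671.
Not in labor force = 2,451 + 5,821 + 16,234 = 24,506 (those not working and not actively searching are outside the labor force).
Civilian working-age population = 70,671 + 24,506 = 95,177.
Unemployment rate = 2,818 / 70,671 = 3.99%.
Labor force participation rate = 70,671 / 95,177 = 74.25%.

Unemployment rate ≈ 3.99%; labor force participation rate ≈ 74.25%.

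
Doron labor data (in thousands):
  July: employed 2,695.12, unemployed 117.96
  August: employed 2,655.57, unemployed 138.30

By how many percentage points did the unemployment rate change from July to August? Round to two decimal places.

The unemployment rate changed by +0.76 percentage points.

July: labor force = 2,695.12 + 117.96 = 2,813.08; u = 117.96/2,813.08 = 4.19%.
August: labor force = 2,655.57 + 138.30 = 2,793.87; u = 138.30/2,793.87 = 4.95%.
Change = 4.95% − 4.19% = +0.76 pp.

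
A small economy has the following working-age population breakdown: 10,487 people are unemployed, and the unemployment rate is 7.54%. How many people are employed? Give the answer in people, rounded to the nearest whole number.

Labor force = U / u = 10,487 / 0.0754 ≈ 139,085.
Employed = labor force − unemployed = 139,085 − 10,487 = 128,598.

About 128,598 are employed.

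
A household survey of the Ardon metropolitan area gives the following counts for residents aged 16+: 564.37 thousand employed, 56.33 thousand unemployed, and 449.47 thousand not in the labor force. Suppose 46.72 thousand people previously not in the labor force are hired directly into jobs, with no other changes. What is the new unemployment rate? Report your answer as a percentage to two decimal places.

New unemployment rate ≈ 8.44%.

Initially, labor force = 564.37 + 56.33 = 620.70 thousand, so u = 56.33/620.70 = 9.08%.
After the change, employed and labor force both rise by 46.72; unemployed unchanged → E = 611.09, U = 56.33, labor force = 667.42 thousand.
New unemployment rate = 56.33 / 667.42 = 8.44%.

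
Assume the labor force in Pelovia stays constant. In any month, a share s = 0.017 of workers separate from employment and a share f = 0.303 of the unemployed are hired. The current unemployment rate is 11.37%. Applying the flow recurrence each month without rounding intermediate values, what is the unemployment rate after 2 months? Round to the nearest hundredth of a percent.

Unemployment rate after two months ≈ 8.11%.

With a fixed labor force, u_{t+1} = u_t + s·(1−u_t) − f·u_t = u_t·(1−s−f) + s.
Here 1−s−f = 0.680 and s = 0.017.
u_1 = 0.113700 × 0.680 + 0.017 = 0.094316.
u_2 = 0.094316 × 0.680 + 0.017 = 0.081135.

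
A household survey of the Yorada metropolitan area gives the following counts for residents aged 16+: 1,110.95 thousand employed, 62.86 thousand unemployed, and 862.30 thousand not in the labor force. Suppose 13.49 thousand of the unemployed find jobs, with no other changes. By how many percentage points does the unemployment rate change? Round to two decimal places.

The unemployment rate changes by −1.15 percentage points.

Initially, labor force = 1,110.95 + 62.86 = 1,173.81 thousand, so u = 62.86/1,173.81 = 5.36%.
After the change, unemployed falls and employed rises by 13.49; labor force unchanged → E = 1,124.44, U = 49.37, labor force = 1,173.81 thousand.
New unemployment rate = 49.37 / 1,173.81 = 4.21%.
Change = 4.21% − 5.36% = −1.15 percentage points.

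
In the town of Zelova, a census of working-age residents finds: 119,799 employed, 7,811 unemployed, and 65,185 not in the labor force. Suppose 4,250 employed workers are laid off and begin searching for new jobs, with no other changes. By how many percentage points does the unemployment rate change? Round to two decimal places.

Initially, labor force = 119,799 + 7,811 = 127,610, so u = 7,811/127,610 = 6.12%.
After the change, employed falls and unemployed rises by 4,250; labor force unchanged → E = 115,549, U = 12,061, labor force = 127,610.
New unemployment rate = 12,061 / 127,610 = 9.45%.
Change = 9.45% − 6.12% = +3.33 percentage points.

The unemployment rate changes by +3.33 percentage points.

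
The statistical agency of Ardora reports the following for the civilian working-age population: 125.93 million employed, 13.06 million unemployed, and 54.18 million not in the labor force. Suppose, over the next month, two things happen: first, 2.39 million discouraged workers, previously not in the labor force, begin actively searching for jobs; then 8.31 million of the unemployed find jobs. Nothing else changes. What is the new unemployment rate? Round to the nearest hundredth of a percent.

New unemployment rate ≈ 5.05%.

Initially, labor force = 125.93 + 13.06 = 138.99 million, so u = 13.06/138.99 = 9.40%.
After the first change, unemployed and labor force both rise by 2.39 → E = 125.93, U = 15.45, labor force = 141.38 million.
After the second change, unemployed falls and employed rises by 8.31; labor force unchanged → E = 134.24, U = 7.14, labor force = 141.38 million.
New unemployment rate = 7.14 / 141.38 = 5.05%.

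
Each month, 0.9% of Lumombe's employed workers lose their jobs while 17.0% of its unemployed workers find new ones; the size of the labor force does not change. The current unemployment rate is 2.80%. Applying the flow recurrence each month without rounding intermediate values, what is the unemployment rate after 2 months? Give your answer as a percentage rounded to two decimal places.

With a fixed labor force, u_{t+1} = u_t + s·(1−u_t) − f·u_t = u_t·(1−s−f) + s.
Here 1−s−f = 0.821 and s = 0.009.
u_1 = 0.028000 × 0.821 + 0.009 = 0.031988.
u_2 = 0.031988 × 0.821 + 0.009 = 0.035262.

Unemployment rate after two months ≈ 3.53%.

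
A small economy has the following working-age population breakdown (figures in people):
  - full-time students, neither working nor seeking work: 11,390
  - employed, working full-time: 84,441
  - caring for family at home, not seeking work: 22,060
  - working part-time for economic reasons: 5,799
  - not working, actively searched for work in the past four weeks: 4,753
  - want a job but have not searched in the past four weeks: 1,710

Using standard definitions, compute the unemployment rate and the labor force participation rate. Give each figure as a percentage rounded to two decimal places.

Unemployment rate ≈ 5.00%; labor force participation rate ≈ 72.99%.

Employed = 84,441 + 5,799 = 90,240 (anyone who worked, including part-time for economic reasons, counts as employed).
Unemployed = 4,753.
Labor force = 90,240 + 4,753 = 94,993.
Not in labor force = 11,390 + 22,060 + 1,710 = 35,160 (those not working and not actively searching are outside the labor force — including those who want a job but have given up searching).
Civilian working-age population = 94,993 + 35,160 = 130,153.
Unemployment rate = 4,753 / 94,993 = 5.00%.
Labor force participation rate = 94,993 / 130,153 = 72.99%.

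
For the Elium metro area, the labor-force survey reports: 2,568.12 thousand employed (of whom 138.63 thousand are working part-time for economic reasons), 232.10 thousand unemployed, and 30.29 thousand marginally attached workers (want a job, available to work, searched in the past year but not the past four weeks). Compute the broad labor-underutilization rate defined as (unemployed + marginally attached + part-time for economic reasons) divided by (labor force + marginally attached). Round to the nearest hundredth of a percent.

Broad underutilization rate ≈ 14.17%.

Labor force = 2,568.12 + 232.10 = 2,800.22 thousand.
Numerator = 232.10 + 30.29 + 138.63 = 401.02 thousand.
Denominator = 2,800.22 + 30.29 = 2,830.51 thousand.
Broad rate = 401.02 / 2,830.51 = 14.17%.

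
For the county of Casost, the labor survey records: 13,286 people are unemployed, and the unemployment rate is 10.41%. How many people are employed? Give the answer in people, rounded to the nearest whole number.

About 114,341 are employed.

Labor force = U / u = 13,286 / 0.1041 ≈ 127,627.
Employed = labor force − unemployed = 127,627 − 13,286 = 114,341.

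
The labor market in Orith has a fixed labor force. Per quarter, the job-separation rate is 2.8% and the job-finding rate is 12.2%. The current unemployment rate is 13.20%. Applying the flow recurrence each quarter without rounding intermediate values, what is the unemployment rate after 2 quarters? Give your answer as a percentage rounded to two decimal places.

With a fixed labor force, u_{t+1} = u_t + s·(1−u_t) − f·u_t = u_t·(1−s−f) + s.
Here 1−s−f = 0.850 and s = 0.028.
u_1 = 0.132000 × 0.850 + 0.028 = 0.140200.
u_2 = 0.140200 × 0.850 + 0.028 = 0.147170.

Unemployment rate after two quarters ≈ 14.72%.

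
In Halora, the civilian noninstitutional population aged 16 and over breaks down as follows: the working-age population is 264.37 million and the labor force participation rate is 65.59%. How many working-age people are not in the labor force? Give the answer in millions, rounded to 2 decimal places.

About 90.97 million are not in the labor force.

Share not in the labor force = 1 − 0.6559 = 0.3441.
Not in labor force = 0.3441 × 264.37 ≈ 90.97 million.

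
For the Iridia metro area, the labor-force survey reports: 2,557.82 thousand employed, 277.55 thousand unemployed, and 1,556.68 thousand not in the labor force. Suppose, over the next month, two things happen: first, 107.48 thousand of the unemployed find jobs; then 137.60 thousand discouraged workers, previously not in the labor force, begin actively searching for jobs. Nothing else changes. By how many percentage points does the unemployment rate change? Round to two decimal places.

The unemployment rate changes by +0.56 percentage points.

Initially, labor force = 2,557.82 + 277.55 = 2,835.37 thousand, so u = 277.55/2,835.37 = 9.79%.
After the first change, unemployed falls and employed rises by 107.48; labor force unchanged → E = 2,665.30, U = 170.07, labor force = 2,835.37 thousand.
After the second change, unemployed and labor force both rise by 137.60 → E = 2,665.30, U = 307.67, labor force = 2,972.97 thousand.
New unemployment rate = 307.67 / 2,972.97 = 10.35%.
Change = 10.35% − 9.79% = +0.56 percentage points.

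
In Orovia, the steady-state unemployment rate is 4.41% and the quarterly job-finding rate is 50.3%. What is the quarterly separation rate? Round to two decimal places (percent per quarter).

Separation rate ≈ 2.32% per quarter.

From u* = s/(s+f): s = u·f/(1−u).
s = 0.0441 × 50.3 / (1 − 0.0441) = 2.2182 / 0.9559 ≈ 2.32% per quarter.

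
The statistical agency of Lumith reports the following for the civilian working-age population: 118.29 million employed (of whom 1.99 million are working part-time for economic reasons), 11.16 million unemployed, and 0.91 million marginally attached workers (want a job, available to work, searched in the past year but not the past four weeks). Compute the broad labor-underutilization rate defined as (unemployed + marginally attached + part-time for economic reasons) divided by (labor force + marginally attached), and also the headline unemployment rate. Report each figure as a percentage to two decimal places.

Broad underutilization rate ≈ 10.79%; headline unemployment rate ≈ 8.62%.

Labor force = 118.29 + 11.16 = 129.45 million.
Numerator = 11.16 + 0.91 + 1.99 = 14.06 million.
Denominator = 129.45 + 0.91 = 130.36 million.
Broad rate = 14.06 / 130.36 = 10.79%.
Headline unemployment rate = 11.16 / 129.45 = 8.62%.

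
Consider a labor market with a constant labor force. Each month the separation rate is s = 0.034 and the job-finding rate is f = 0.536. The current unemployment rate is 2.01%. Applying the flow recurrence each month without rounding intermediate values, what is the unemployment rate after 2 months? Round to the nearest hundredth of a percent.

Unemployment rate after two months ≈ 5.23%.

With a fixed labor force, u_{t+1} = u_t + s·(1−u_t) − f·u_t = u_t·(1−s−f) + s.
Here 1−s−f = 0.430 and s = 0.034.
u_1 = 0.020100 × 0.430 + 0.034 = 0.042643.
u_2 = 0.042643 × 0.430 + 0.034 = 0.052336.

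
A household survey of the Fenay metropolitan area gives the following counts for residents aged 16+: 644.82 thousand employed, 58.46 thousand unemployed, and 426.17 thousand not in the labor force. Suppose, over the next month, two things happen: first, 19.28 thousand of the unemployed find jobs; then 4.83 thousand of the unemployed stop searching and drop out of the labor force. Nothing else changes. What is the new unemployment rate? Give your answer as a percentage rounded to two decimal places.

Initially, labor force = 644.82 + 58.46 = 703.28 thousand, so u = 58.46/703.28 = 8.31%.
After the first change, unemployed falls and employed rises by 19.28; labor force unchanged → E = 664.10, U = 39.18, labor force = 703.28 thousand.
After the second change, unemployed and labor force both fall by 4.83 → E = 664.10, U = 34.35, labor force = 698.45 thousand.
New unemployment rate = 34.35 / 698.45 = 4.92%.

New unemployment rate ≈ 4.92%.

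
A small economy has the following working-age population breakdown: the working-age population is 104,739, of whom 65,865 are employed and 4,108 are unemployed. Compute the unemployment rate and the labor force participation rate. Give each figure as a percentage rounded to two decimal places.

Labor force = employed + unemployed = 65,865 + 4,108 = 69,973.
Unemployment rate = 4,108 / 69,973 = 5.87%.
Labor force participation rate = 69,973 / 104,739 = 66.81%.

Unemployment rate ≈ 5.87%; labor force participation rate ≈ 66.81%.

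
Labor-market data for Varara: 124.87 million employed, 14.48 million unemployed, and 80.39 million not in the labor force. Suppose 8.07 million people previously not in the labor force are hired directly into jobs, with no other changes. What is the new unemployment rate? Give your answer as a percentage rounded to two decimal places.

New unemployment rate ≈ 9.82%.

Initially, labor force = 124.87 + 14.48 = 139.35 million, so u = 14.48/139.35 = 10.39%.
After the change, employed and labor force both rise by 8.07; unemployed unchanged → E = 132.94, U = 14.48, labor force = 147.42 million.
New unemployment rate = 14.48 / 147.42 = 9.82%.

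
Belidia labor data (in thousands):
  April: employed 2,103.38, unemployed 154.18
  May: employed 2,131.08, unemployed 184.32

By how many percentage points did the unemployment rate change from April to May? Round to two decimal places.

April: labor force = 2,103.38 + 154.18 = 2,257.56; u = 154.18/2,257.56 = 6.83%.
May: labor force = 2,131.08 + 184.32 = 2,315.40; u = 184.32/2,315.40 = 7.96%.
Change = 7.96% − 6.83% = +1.13 pp.

The unemployment rate changed by +1.13 percentage points.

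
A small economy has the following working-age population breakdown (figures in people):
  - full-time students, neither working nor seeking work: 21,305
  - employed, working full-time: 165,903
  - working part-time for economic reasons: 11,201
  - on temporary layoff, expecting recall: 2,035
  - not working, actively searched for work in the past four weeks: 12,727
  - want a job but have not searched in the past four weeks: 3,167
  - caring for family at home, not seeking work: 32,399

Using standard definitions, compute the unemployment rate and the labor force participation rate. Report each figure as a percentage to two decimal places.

Employed = 165,903 + 11,201 = 177,104 (anyone who worked, including part-time for economic reasons, counts as employed).
Unemployed = 2,035 + 12,727 = 14,762 (jobless and actively searching, or on temporary layoff).
Labor force = 177,104 + 14,762 = 191,866.
Not in labor force = 21,305 + 3,167 + 32,399 = 56,871 (those not working and not actively searching are outside the labor force — including those who want a job but have given up searching).
Civilian working-age population = 191,866 + 56,871 = 248,737.
Unemployment rate = 14,762 / 191,866 = 7.69%.
Labor force participation rate = 191,866 / 248,737 = 77.14%.

Unemployment rate ≈ 7.69%; labor force participation rate ≈ 77.14%.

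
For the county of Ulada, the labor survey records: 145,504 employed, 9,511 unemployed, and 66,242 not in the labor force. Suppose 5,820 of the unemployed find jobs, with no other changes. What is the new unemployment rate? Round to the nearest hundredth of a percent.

New unemployment rate ≈ 2.38%.

Initially, labor force = 145,504 + 9,511 = 155,015, so u = 9,511/155,015 = 6.14%.
After the change, unemployed falls and employed rises by 5,820; labor force unchanged → E = 151,324, U = 3,691, labor force = 155,015.
New unemployment rate = 3,691 / 155,015 = 2.38%.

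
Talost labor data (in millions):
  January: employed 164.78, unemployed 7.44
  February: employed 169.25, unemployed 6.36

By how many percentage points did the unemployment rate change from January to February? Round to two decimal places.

The unemployment rate changed by −0.70 percentage points.

January: labor force = 164.78 + 7.44 = 172.22; u = 7.44/172.22 = 4.32%.
February: labor force = 169.25 + 6.36 = 175.61; u = 6.36/175.61 = 3.62%.
Change = 3.62% − 4.32% = −0.70 pp.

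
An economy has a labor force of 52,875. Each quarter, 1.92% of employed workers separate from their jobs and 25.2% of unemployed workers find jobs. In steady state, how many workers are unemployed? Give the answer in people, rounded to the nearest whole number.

Steady-state unemployment rate u* = s/(s+f) = 1.92/(1.92+25.2) = 0.070796.
Unemployed = u* × labor force = 0.070796 × 52,875 ≈ 3,743.

About 3,743 are unemployed in steady state.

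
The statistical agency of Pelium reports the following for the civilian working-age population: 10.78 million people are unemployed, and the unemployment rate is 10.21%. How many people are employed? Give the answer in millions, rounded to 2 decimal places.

Labor force = U / u = 10.78 / 0.1021 ≈ 105.58 million.
Employed = labor force − unemployed = 105.58 − 10.78 = 94.80 million.

About 94.80 million are employed.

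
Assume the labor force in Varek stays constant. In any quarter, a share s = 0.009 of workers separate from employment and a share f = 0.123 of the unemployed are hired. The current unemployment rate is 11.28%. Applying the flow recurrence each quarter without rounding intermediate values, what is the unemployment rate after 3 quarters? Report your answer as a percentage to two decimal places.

Unemployment rate after three quarters ≈ 9.74%.

With a fixed labor force, u_{t+1} = u_t + s·(1−u_t) − f·u_t = u_t·(1−s−f) + s.
Here 1−s−f = 0.868 and s = 0.009.
u_1 = 0.112800 × 0.868 + 0.009 = 0.106910.
u_2 = 0.106910 × 0.868 + 0.009 = 0.101798.
u_3 = 0.101798 × 0.868 + 0.009 = 0.097361.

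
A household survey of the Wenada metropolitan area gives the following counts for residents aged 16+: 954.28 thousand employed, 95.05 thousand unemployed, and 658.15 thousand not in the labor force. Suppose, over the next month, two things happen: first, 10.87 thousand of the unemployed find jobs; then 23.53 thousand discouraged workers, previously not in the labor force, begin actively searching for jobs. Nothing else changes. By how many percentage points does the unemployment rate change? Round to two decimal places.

The unemployment rate changes by +0.98 percentage points.

Initially, labor force = 954.28 + 95.05 = 1,049.33 thousand, so u = 95.05/1,049.33 = 9.06%.
After the first change, unemployed falls and employed rises by 10.87; labor force unchanged → E = 965.15, U = 84.18, labor force = 1,049.33 thousand.
After the second change, unemployed and labor force both rise by 23.53 → E = 965.15, U = 107.71, labor force = 1,072.86 thousand.
New unemployment rate = 107.71 / 1,072.86 = 10.04%.
Change = 10.04% − 9.06% = +0.98 percentage points.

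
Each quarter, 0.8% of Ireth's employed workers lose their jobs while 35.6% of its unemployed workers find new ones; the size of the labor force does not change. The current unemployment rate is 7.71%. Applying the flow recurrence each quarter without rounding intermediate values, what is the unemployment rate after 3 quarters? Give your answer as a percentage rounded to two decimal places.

Unemployment rate after three quarters ≈ 3.62%.

With a fixed labor force, u_{t+1} = u_t + s·(1−u_t) − f·u_t = u_t·(1−s−f) + s.
Here 1−s−f = 0.636 and s = 0.008.
u_1 = 0.077100 × 0.636 + 0.008 = 0.057036.
u_2 = 0.057036 × 0.636 + 0.008 = 0.044275.
u_3 = 0.044275 × 0.636 + 0.008 = 0.036159.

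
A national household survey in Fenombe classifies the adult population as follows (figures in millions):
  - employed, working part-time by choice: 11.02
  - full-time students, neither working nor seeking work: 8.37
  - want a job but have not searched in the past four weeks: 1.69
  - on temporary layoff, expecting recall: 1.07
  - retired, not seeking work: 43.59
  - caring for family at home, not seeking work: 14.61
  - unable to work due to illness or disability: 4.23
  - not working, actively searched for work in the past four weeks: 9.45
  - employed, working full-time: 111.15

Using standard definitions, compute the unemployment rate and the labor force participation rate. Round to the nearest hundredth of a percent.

Unemployment rate ≈ 7.93%; labor force participation rate ≈ 64.67%.

Employed = 11.02 + 111.15 = 122.17 million.
Unemployed = 1.07 + 9.45 = 10.52 million (jobless and actively searching, or on temporary layoff).
Labor force = 122.17 + 10.52 = 132.69 million.
Not in labor force = 8.37 + 1.69 + 43.59 + 14.61 + 4.23 = 72.49 million (those not working and not actively searching are outside the labor force — including those who want a job but have given up searching).
Civilian working-age population = 132.69 + 72.49 = 205.18 million.
Unemployment rate = 10.52 / 132.69 = 7.93%.
Labor force participation rate = 132.69 / 205.18 = 64.67%.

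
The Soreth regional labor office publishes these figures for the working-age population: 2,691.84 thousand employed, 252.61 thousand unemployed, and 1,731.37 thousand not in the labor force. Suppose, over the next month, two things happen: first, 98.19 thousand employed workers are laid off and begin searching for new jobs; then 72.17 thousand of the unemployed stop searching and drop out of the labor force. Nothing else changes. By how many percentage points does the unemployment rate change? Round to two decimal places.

Initially, labor force = 2,691.84 + 252.61 = 2,944.45 thousand, so u = 252.61/2,944.45 = 8.58%.
After the first change, employed falls and unemployed rises by 98.19; labor force unchanged → E = 2,593.65, U = 350.80, labor force = 2,944.45 thousand.
After the second change, unemployed and labor force both fall by 72.17 → E = 2,593.65, U = 278.63, labor force = 2,872.28 thousand.
New unemployment rate = 278.63 / 2,872.28 = 9.70%.
Change = 9.70% − 8.58% = +1.12 percentage points.

The unemployment rate changes by +1.12 percentage points.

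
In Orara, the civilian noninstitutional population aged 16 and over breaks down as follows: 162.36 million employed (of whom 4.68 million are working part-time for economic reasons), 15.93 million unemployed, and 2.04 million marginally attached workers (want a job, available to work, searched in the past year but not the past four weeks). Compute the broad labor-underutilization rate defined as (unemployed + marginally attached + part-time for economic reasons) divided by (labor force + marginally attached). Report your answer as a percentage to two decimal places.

Labor force = 162.36 + 15.93 = 178.29 million.
Numerator = 15.93 + 2.04 + 4.68 = 22.65 million.
Denominator = 178.29 + 2.04 = 180.33 million.
Broad rate = 22.65 / 180.33 = 12.56%.

Broad underutilization rate ≈ 12.56%.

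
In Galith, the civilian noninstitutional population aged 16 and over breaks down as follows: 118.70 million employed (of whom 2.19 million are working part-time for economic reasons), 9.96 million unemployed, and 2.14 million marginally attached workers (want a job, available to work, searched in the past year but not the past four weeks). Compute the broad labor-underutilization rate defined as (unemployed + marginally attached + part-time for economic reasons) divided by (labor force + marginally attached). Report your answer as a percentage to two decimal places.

Labor force = 118.70 + 9.96 = 128.66 million.
Numerator = 9.96 + 2.14 + 2.19 = 14.29 million.
Denominator = 128.66 + 2.14 = 130.80 million.
Broad rate = 14.29 / 130.80 = 10.93%.

Broad underutilization rate ≈ 10.93%.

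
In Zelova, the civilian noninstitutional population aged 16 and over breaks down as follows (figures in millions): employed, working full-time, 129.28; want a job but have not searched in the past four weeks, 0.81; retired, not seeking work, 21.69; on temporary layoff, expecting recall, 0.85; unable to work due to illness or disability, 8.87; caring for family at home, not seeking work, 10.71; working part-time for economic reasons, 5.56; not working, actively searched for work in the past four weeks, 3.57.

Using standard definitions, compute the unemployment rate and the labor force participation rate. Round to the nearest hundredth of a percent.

Unemployment rate ≈ 3.17%; labor force participation rate ≈ 76.79%.

Employed = 129.28 + 5.56 = 134.84 million (anyone who worked, including part-time for economic reasons, counts as employed).
Unemployed = 0.85 + 3.57 = 4.42 million (jobless and actively searching, or on temporary layoff).
Labor force = 134.84 + 4.42 = 139.26 million.
Not in labor force = 0.81 + 21.69 + 8.87 + 10.71 = 42.08 million (those not working and not actively searching are outside the labor force — including those who want a job but have given up searching).
Civilian working-age population = 139.26 + 42.08 = 181.34 million.
Unemployment rate = 4.42 / 139.26 = 3.17%.
Labor force participation rate = 139.26 / 181.34 = 76.79%.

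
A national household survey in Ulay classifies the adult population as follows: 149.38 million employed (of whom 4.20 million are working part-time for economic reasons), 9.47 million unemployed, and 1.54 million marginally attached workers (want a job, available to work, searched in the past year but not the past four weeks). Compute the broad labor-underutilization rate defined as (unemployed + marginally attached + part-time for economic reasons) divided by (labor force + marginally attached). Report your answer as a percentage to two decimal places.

Broad underutilization rate ≈ 9.48%.

Labor force = 149.38 + 9.47 = 158.85 million.
Numerator = 9.47 + 1.54 + 4.20 = 15.21 million.
Denominator = 158.85 + 1.54 = 160.39 million.
Broad rate = 15.21 / 160.39 = 9.48%.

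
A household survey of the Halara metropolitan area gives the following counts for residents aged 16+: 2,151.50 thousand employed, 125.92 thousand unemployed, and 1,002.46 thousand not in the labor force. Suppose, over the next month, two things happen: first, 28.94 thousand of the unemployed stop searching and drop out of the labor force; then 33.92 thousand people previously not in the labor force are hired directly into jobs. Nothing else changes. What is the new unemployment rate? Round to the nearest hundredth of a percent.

New unemployment rate ≈ 4.25%.

Initially, labor force = 2,151.50 + 125.92 = 2,277.42 thousand, so u = 125.92/2,277.42 = 5.53%.
After the first change, unemployed and labor force both fall by 28.94 → E = 2,151.50, U = 96.98, labor force = 2,248.48 thousand.
After the second change, employed and labor force both rise by 33.92; unemployed unchanged → E = 2,185.42, U = 96.98, labor force = 2,282.40 thousand.
New unemployment rate = 96.98 / 2,282.40 = 4.25%.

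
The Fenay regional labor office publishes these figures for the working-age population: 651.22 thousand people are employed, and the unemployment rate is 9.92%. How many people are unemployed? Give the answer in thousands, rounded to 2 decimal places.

Let U be the number unemployed. The labor force is E + U, and U/(E+U) = 0.0992.
So U = 0.0992 × 651.22 / (1 − 0.0992) = 64.6010 / 0.9008 ≈ 71.72 thousand.

About 71.72 thousand are unemployed.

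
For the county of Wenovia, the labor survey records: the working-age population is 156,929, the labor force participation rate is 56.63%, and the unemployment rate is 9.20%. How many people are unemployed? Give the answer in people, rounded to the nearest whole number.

About 8,176 are unemployed.

Labor force = 0.5663 × 156,929 = 88,869.
Unemployed = 0.0920 × 88,869 ≈ 8,176.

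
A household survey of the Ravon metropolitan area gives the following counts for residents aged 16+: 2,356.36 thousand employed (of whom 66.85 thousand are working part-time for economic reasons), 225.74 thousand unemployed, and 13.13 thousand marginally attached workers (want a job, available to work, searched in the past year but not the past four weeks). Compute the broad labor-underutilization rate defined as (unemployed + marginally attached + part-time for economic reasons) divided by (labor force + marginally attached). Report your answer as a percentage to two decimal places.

Labor force = 2,356.36 + 225.74 = 2,582.10 thousand.
Numerator = 225.74 + 13.13 + 66.85 = 305.72 thousand.
Denominator = 2,582.10 + 13.13 = 2,595.23 thousand.
Broad rate = 305.72 / 2,595.23 = 11.78%.

Broad underutilization rate ≈ 11.78%.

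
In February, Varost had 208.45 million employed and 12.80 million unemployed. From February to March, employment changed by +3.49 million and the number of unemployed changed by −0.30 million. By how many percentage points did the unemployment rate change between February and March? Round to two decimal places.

February: labor force = 208.45 + 12.80 = 221.25; u = 12.80/221.25 = 5.79%.
March: labor force = 211.94 + 12.50 = 224.44; u = 12.50/224.44 = 5.57%.
Change = 5.57% − 5.79% = −0.22 pp.

The unemployment rate changed by −0.22 percentage points.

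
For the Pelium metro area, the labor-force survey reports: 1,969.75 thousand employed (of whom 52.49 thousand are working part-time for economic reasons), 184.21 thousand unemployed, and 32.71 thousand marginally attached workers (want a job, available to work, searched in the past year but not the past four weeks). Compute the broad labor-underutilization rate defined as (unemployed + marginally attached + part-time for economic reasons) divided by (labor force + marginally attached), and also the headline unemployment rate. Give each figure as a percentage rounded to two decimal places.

Broad underutilization rate ≈ 12.32%; headline unemployment rate ≈ 8.55%.

Labor force = 1,969.75 + 184.21 = 2,153.96 thousand.
Numerator = 184.21 + 32.71 + 52.49 = 269.41 thousand.
Denominator = 2,153.96 + 32.71 = 2,186.67 thousand.
Broad rate = 269.41 / 2,186.67 = 12.32%.
Headline unemployment rate = 184.21 / 2,153.96 = 8.55%.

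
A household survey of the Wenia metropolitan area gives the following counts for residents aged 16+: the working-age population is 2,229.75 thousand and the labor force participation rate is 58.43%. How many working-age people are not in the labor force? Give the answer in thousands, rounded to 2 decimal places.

About 926.91 thousand are not in the labor force.

Share not in the labor force = 1 − 0.5843 = 0.4157.
Not in labor force = 0.4157 × 2,229.75 ≈ 926.91 thousand.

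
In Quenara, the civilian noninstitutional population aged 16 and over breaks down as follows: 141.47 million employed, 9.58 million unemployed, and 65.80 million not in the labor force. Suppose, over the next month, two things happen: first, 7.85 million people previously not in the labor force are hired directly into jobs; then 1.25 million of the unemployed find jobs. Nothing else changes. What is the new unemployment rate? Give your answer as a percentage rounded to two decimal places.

New unemployment rate ≈ 5.24%.

Initially, labor force = 141.47 + 9.58 = 151.05 million, so u = 9.58/151.05 = 6.34%.
After the first change, employed and labor force both rise by 7.85; unemployed unchanged → E = 149.32, U = 9.58, labor force = 158.90 million.
After the second change, unemployed falls and employed rises by 1.25; labor force unchanged → E = 150.57, U = 8.33, labor force = 158.90 million.
New unemployment rate = 8.33 / 158.90 = 5.24%.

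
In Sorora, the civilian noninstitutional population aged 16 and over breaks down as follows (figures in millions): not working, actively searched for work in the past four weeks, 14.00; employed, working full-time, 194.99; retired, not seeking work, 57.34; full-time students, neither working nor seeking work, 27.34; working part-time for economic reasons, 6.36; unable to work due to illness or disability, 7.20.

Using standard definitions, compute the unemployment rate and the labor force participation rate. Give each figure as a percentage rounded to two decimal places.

Employed = 194.99 + 6.36 = 201.35 million (anyone who worked, including part-time for economic reasons, counts as employed).
Unemployed = 14.00 million.
Labor force = 201.35 + 14.00 = 215.35 million.
Not in labor force = 57.34 + 27.34 + 7.20 = 91.88 million (those not working and not actively searching are outside the labor force).
Civilian working-age population = 215.35 + 91.88 = 307.23 million.
Unemployment rate = 14.00 / 215.35 = 6.50%.
Labor force participation rate = 215.35 / 307.23 = 70.09%.

Unemployment rate ≈ 6.50%; labor force participation rate ≈ 70.09%.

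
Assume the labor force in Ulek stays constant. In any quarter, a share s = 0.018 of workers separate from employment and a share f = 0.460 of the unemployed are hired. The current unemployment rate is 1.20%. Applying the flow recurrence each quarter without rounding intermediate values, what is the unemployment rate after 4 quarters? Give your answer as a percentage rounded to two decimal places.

Unemployment rate after four quarters ≈ 3.58%.

With a fixed labor force, u_{t+1} = u_t + s·(1−u_t) − f·u_t = u_t·(1−s−f) + s.
Here 1−s−f = 0.522 and s = 0.018.
u_1 = 0.012000 × 0.522 + 0.018 = 0.024264.
u_2 = 0.024264 × 0.522 + 0.018 = 0.030666.
u_3 = 0.030666 × 0.522 + 0.018 = 0.034008.
u_4 = 0.034008 × 0.522 + 0.018 = 0.035752.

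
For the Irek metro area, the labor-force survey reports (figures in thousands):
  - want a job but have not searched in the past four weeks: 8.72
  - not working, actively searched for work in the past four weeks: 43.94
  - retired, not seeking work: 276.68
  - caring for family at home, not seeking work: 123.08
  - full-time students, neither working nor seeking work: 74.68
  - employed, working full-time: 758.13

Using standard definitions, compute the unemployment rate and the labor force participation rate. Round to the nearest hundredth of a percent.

Employed = 758.13 thousand.
Unemployed = 43.94 thousand.
Labor force = 758.13 + 43.94 = 802.07 thousand.
Not in labor force = 8.72 + 276.68 + 123.08 + 74.68 = 483.16 thousand (those not working and not actively searching are outside the labor force — including those who want a job but have given up searching).
Civilian working-age population = 802.07 + 483.16 = 1,285.23 thousand.
Unemployment rate = 43.94 / 802.07 = 5.48%.
Labor force participation rate = 802.07 / 1,285.23 = 62.41%.

Unemployment rate ≈ 5.48%; labor force participation rate ≈ 62.41%.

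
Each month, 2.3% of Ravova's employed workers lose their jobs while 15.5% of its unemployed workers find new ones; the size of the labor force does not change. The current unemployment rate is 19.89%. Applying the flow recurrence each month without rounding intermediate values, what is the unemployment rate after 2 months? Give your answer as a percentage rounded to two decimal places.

Unemployment rate after two months ≈ 17.63%.

With a fixed labor force, u_{t+1} = u_t + s·(1−u_t) − f·u_t = u_t·(1−s−f) + s.
Here 1−s−f = 0.822 and s = 0.023.
u_1 = 0.198900 × 0.822 + 0.023 = 0.186496.
u_2 = 0.186496 × 0.822 + 0.023 = 0.176300.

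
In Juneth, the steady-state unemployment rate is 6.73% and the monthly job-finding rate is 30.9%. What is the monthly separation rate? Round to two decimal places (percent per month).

From u* = s/(s+f): s = u·f/(1−u).
s = 0.0673 × 30.9 / (1 − 0.0673) = 2.0796 / 0.9327 ≈ 2.23% per month.

Separation rate ≈ 2.23% per month.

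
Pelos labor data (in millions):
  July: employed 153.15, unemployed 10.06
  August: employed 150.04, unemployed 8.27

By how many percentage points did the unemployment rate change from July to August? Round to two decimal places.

July: labor force = 153.15 + 10.06 = 163.21; u = 10.06/163.21 = 6.16%.
August: labor force = 150.04 + 8.27 = 158.31; u = 8.27/158.31 = 5.22%.
Change = 5.22% − 6.16% = −0.94 pp.

The unemployment rate changed by −0.94 percentage points.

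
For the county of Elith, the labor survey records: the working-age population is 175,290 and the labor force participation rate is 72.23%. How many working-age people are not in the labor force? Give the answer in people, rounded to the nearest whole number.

Share not in the labor force = 1 − 0.7223 = 0.2777.
Not in labor force = 0.2777 × 175,290 ≈ 48,678.

About 48,678 are not in the labor force.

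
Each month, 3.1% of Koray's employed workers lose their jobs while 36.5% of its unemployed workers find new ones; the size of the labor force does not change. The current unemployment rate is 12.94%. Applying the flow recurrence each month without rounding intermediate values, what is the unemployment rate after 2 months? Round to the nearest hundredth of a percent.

With a fixed labor force, u_{t+1} = u_t + s·(1−u_t) − f·u_t = u_t·(1−s−f) + s.
Here 1−s−f = 0.604 and s = 0.031.
u_1 = 0.129400 × 0.604 + 0.031 = 0.109158.
u_2 = 0.109158 × 0.604 + 0.031 = 0.096931.

Unemployment rate after two months ≈ 9.69%.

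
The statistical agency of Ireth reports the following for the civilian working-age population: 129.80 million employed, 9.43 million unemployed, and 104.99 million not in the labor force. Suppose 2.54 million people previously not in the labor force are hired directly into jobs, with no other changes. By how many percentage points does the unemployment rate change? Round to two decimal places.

Initially, labor force = 129.80 + 9.43 = 139.23 million, so u = 9.43/139.23 = 6.77%.
After the change, employed and labor force both rise by 2.54; unemployed unchanged → E = 132.34, U = 9.43, labor force = 141.77 million.
New unemployment rate = 9.43 / 141.77 = 6.65%.
Change = 6.65% − 6.77% = −0.12 percentage points.

The unemployment rate changes by −0.12 percentage points.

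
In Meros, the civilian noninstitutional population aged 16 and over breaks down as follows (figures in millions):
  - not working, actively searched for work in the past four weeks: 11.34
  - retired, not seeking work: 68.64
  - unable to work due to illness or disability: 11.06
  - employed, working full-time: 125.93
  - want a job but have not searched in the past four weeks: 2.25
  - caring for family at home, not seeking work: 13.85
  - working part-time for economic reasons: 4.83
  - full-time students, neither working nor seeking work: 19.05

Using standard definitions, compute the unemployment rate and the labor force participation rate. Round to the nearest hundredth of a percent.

Employed = 125.93 + 4.83 = 130.76 million (anyone who worked, including part-time for economic reasons, counts as employed).
Unemployed = 11.34 million.
Labor force = 130.76 + 11.34 = 142.10 million.
Not in labor force = 68.64 + 11.06 + 2.25 + 13.85 + 19.05 = 114.85 million (those not working and not actively searching are outside the labor force — including those who want a job but have given up searching).
Civilian working-age population = 142.10 + 114.85 = 256.95 million.
Unemployment rate = 11.34 / 142.10 = 7.98%.
Labor force participation rate = 142.10 / 256.95 = 55.30%.

Unemployment rate ≈ 7.98%; labor force participation rate ≈ 55.30%.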